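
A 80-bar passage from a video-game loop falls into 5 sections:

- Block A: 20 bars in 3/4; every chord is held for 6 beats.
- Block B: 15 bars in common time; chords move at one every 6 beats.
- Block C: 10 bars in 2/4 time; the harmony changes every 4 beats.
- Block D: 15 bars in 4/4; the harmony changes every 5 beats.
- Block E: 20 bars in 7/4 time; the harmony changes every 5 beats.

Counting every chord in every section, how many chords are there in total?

A has 60 beats and chords last 6 each, so 10 chords.
B has 60 beats and chords last 6 each, so 10 chords.
C has 20 beats and chords last 4 each, so 5 chords.
D has 60 beats and chords last 5 each, so 12 chords.
E has 140 beats and chords last 5 each, so 28 chords.
Total: 10 + 10 + 5 + 12 + 28 = 65.

65 chords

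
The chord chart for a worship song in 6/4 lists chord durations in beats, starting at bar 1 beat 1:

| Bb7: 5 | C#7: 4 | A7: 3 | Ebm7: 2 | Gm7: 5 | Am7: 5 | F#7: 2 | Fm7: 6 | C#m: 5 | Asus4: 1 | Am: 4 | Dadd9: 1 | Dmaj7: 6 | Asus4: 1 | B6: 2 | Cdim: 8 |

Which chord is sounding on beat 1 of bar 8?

Beat 1 of bar 8 is beat (8−1)×6 + 1 = 43 overall.
Running totals: Bb7 ends at 5, C#7 ends at 9, A7 ends at 12, Ebm7 ends at 14, Gm7 ends at 19, Am7 ends at 24, F#7 ends at 26, Fm7 ends at 32, C#m ends at 37, Asus4 ends at 38, Am ends at 42, Dadd9 ends at 43.
Beat 43 falls within Dadd9.

Dadd9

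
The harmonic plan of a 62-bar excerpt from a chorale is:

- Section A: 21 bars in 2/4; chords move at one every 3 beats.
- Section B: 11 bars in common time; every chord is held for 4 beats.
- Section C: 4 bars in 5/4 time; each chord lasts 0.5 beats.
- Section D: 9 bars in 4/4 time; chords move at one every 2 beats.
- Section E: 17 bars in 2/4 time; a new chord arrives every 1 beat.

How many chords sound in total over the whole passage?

117 chords

A: 21 bars × 2 beats = 42 beats; 3 beats/chord → 14 chords.
B: 11 bars × 4 beats = 44 beats; 4 beats/chord → 11 chords.
C: 4 bars × 5 beats = 20 beats; 0.5 beats/chord → 40 chords.
D: 9 bars × 4 beats = 36 beats; 2 beats/chord → 18 chords.
E: 17 bars × 2 beats = 34 beats; 1 beat/chord → 34 chords.
Total: 14 + 11 + 40 + 18 + 34 = 117.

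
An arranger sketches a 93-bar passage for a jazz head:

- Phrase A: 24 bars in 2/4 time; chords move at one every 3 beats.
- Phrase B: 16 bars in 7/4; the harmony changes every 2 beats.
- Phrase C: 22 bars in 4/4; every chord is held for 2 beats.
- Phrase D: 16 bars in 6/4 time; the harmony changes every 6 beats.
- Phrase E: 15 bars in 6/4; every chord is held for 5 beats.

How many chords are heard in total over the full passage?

A: 24·2 = 48 beats, 48/3 = 16 chords.
B: 16·7 = 112 beats, 112/2 = 56 chords.
C: 22·4 = 88 beats, 88/2 = 44 chords.
D: 16·6 = 96 beats, 96/6 = 16 chords.
E: 15·6 = 90 beats, 90/5 = 18 chords.
Total: 16 + 56 + 44 + 16 + 18 = 150.

150 chords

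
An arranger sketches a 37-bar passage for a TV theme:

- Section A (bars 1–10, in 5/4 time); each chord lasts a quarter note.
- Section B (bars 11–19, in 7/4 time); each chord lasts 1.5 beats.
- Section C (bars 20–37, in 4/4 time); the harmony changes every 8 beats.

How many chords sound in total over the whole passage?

101 chords

A has 50 beats and chords last 1 each, so 50 chords.
B has 63 beats and chords last 1.5 each, so 42 chords.
C has 72 beats and chords last 8 each, so 9 chords.
Total: 50 + 42 + 9 = 101.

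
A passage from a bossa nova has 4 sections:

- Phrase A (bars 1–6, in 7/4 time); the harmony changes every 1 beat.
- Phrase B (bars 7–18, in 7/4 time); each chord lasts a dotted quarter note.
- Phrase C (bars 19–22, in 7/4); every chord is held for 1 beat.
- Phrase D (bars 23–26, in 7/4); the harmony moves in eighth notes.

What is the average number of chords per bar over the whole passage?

7 chords per bar

A: 6 bars of 7 beats is 42 beats; at 1 beat each that's 42 chords.
B: 12 bars of 7 beats is 84 beats; at 1.5 beats each that's 56 chords.
C: 4 bars of 7 beats is 28 beats; at 1 beat each that's 28 chords.
D: 4 bars of 7 beats is 28 beats; at 0.5 beats each that's 56 chords.
Overall: 182 chords over 26 bars → 182/26 = 7 chords per bar.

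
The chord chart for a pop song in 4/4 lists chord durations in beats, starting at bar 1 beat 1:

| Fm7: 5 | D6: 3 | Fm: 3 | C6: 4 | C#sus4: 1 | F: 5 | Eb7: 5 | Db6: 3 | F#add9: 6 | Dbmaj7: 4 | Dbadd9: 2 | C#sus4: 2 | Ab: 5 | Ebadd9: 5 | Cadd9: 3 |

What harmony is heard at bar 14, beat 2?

Beat 2 of bar 14 is beat (14−1)×4 + 2 = 54 overall.
Running totals: Fm7 ends at 5, D6 ends at 8, Fm ends at 11, C6 ends at 15, C#sus4 ends at 16, F ends at 21, Eb7 ends at 26, Db6 ends at 29, F#add9 ends at 35, Dbmaj7 ends at 39, Dbadd9 ends at 41, C#sus4 ends at 43, Ab ends at 48, Ebadd9 ends at 53, Cadd9 ends at 56.
Beat 54 falls within Cadd9.

Cadd9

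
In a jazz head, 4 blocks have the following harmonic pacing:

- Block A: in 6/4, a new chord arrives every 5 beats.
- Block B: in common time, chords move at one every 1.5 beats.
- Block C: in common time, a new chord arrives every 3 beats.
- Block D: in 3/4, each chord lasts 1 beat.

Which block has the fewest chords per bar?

Block A

A: 6/5 = 1.2 chords/bar.
B: 4/1.5 = 8/3 chords/bar.
C: 4/3 = 4/3 chords/bar.
D: 3/1 = 3 chords/bar.
Slowest is A at 1.2 chords/bar.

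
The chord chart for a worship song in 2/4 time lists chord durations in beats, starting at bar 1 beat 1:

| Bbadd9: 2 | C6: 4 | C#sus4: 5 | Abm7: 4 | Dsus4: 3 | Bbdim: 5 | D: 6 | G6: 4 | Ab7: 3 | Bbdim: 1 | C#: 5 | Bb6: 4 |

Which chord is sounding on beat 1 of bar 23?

Beat 1 of bar 23 is beat (23−1)×2 + 1 = 45 overall.
Running totals: Bbadd9 ends at 2, C6 ends at 6, C#sus4 ends at 11, Abm7 ends at 15, Dsus4 ends at 18, Bbdim ends at 23, D ends at 29, G6 ends at 33, Ab7 ends at 36, Bbdim ends at 37, C# ends at 42, Bb6 ends at 46.
Beat 45 falls within Bb6.

Bb6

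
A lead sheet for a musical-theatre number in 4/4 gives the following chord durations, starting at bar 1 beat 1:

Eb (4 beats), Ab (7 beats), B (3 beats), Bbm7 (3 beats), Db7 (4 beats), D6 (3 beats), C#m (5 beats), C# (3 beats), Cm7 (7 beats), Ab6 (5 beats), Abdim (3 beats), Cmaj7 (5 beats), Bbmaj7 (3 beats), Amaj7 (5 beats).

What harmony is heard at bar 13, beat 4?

Beat 4 of bar 13 is beat (13−1)×4 + 4 = 52 overall.
Running totals: Eb ends at 4, Ab ends at 11, B ends at 14, Bbm7 ends at 17, Db7 ends at 21, D6 ends at 24, C#m ends at 29, C# ends at 32, Cm7 ends at 39, Ab6 ends at 44, Abdim ends at 47, Cmaj7 ends at 52.
Beat 52 falls within Cmaj7.

Cmaj7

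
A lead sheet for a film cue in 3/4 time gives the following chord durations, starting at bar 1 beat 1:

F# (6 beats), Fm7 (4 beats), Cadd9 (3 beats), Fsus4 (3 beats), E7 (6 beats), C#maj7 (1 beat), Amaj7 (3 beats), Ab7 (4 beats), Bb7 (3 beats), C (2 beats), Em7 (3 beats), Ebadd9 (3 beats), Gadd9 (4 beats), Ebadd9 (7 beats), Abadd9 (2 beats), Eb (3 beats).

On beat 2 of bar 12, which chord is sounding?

Beat 2 of bar 12 is beat (12−1)×3 + 2 = 35 overall.
Running totals: F# ends at 6, Fm7 ends at 10, Cadd9 ends at 13, Fsus4 ends at 16, E7 ends at 22, C#maj7 ends at 23, Amaj7 ends at 26, Ab7 ends at 30, Bb7 ends at 33, C ends at 35.
Beat 35 falls within C.

C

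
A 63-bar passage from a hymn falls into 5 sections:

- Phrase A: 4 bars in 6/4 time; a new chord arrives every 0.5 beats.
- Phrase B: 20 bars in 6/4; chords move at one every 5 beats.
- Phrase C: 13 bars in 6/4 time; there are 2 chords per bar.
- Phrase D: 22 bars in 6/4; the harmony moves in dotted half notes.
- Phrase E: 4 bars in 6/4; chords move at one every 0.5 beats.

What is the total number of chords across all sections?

A: 4 bars × 6 beats = 24 beats; 0.5 beats/chord → 48 chords.
B: 20 bars × 6 beats = 120 beats; 5 beats/chord → 24 chords.
C: 13 bars × 6 beats = 78 beats; 3 beats/chord → 26 chords.
D: 22 bars × 6 beats = 132 beats; 3 beats/chord → 44 chords.
E: 4 bars × 6 beats = 24 beats; 0.5 beats/chord → 48 chords.
Total: 48 + 24 + 26 + 44 + 48 = 190.

190 chords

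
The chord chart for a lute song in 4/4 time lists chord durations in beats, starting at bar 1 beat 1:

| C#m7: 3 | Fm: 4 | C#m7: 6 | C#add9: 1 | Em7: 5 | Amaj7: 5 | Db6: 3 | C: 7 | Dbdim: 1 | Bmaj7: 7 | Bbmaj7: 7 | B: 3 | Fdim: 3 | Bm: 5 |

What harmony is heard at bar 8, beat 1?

Beat 1 of bar 8 is beat (8−1)×4 + 1 = 29 overall.
Running totals: C#m7 ends at 3, Fm ends at 7, C#m7 ends at 13, C#add9 ends at 14, Em7 ends at 19, Amaj7 ends at 24, Db6 ends at 27, C ends at 34.
Beat 29 falls within C.

C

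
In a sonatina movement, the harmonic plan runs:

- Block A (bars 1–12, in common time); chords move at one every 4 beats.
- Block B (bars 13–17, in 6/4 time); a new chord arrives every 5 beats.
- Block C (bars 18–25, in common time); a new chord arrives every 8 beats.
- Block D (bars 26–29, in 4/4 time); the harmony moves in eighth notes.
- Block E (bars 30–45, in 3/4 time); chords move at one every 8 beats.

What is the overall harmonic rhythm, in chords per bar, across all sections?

A: 12 bars of 4 beats is 48 beats; at 4 beats each that's 12 chords.
B: 5 bars of 6 beats is 30 beats; at 5 beats each that's 6 chords.
C: 8 bars of 4 beats is 32 beats; at 8 beats each that's 4 chords.
D: 4 bars of 4 beats is 16 beats; at 0.5 beats each that's 32 chords.
E: 16 bars of 3 beats is 48 beats; at 8 beats each that's 6 chords.
Overall: 60 chords over 45 bars → 60/45 = 4/3 chords per bar.

4/3 chords per bar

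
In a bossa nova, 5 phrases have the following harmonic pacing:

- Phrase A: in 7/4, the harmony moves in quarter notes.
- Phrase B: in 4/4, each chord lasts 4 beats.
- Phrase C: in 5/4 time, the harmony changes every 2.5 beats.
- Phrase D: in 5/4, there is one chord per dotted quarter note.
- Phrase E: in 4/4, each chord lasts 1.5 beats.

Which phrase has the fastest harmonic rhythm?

Phrase A

A: each chord is 1 beat in 7/4, so 7 per bar.
B: each chord is 4 beats in 4/4, so 1 per bar.
C: each chord is 2.5 beats in 5/4, so 2 per bar.
D: each chord is 1.5 beats in 5/4, so 10/3 per bar.
E: each chord is 1.5 beats in 4/4, so 8/3 per bar.
Fastest is A at 7 chords/bar.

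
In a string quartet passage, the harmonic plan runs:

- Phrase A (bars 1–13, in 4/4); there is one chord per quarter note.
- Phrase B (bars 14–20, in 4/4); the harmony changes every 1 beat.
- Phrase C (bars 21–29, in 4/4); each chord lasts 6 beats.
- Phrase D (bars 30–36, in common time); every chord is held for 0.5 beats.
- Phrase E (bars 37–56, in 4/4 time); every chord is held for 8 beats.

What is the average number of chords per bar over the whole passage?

A: 13 bars of 4 beats is 52 beats; at 1 beat each that's 52 chords.
B: 7 bars of 4 beats is 28 beats; at 1 beat each that's 28 chords.
C: 9 bars of 4 beats is 36 beats; at 6 beats each that's 6 chords.
D: 7 bars of 4 beats is 28 beats; at 0.5 beats each that's 56 chords.
E: 20 bars of 4 beats is 80 beats; at 8 beats each that's 10 chords.
Overall: 152 chords over 56 bars → 152/56 = 19/7 chords per bar.

19/7 chords per bar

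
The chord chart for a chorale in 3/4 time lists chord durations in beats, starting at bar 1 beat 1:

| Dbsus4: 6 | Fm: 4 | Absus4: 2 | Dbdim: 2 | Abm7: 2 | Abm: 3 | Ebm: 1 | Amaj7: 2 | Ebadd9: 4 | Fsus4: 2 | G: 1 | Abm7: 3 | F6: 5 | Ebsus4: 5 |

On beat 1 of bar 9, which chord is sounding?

Ebadd9

Beat 1 of bar 9 is beat (9−1)×3 + 1 = 25 overall.
Running totals: Dbsus4 ends at 6, Fm ends at 10, Absus4 ends at 12, Dbdim ends at 14, Abm7 ends at 16, Abm ends at 19, Ebm ends at 20, Amaj7 ends at 22, Ebadd9 ends at 26.
Beat 25 falls within Ebadd9.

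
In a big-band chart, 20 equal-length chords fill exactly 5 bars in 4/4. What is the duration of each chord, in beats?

5 bars × 4 beats/bar = 20 beats total.
20 beats ÷ 20 chords = 1 beats per chord.
(That is a quarter note.)

1 beat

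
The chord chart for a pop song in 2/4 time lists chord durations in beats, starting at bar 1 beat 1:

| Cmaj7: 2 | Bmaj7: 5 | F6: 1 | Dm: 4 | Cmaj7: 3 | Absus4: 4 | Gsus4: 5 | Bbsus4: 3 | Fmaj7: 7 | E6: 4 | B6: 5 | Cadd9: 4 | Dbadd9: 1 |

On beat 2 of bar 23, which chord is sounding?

Beat 2 of bar 23 is beat (23−1)×2 + 2 = 46 overall.
Running totals: Cmaj7 ends at 2, Bmaj7 ends at 7, F6 ends at 8, Dm ends at 12, Cmaj7 ends at 15, Absus4 ends at 19, Gsus4 ends at 24, Bbsus4 ends at 27, Fmaj7 ends at 34, E6 ends at 38, B6 ends at 43, Cadd9 ends at 47.
Beat 46 falls within Cadd9.

Cadd9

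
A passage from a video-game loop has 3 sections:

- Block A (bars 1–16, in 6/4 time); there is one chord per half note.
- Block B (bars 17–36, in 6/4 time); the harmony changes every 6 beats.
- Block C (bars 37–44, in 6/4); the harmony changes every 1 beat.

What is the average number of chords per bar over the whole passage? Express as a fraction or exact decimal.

A: 16 × 6 = 96 beats ÷ 2 = 48 chords.
B: 20 × 6 = 120 beats ÷ 6 = 20 chords.
C: 8 × 6 = 48 beats ÷ 1 = 48 chords.
Overall: 116 chords over 44 bars → 116/44 = 29/11 chords per bar.

29/11 chords per bar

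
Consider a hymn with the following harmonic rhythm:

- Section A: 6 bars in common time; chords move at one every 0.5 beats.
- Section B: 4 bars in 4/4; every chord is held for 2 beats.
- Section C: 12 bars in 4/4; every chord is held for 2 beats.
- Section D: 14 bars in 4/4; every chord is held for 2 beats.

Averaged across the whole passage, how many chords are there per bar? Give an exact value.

A: 6 bars of 4 beats is 24 beats; at 0.5 beats each that's 48 chords.
B: 4 bars of 4 beats is 16 beats; at 2 beats each that's 8 chords.
C: 12 bars of 4 beats is 48 beats; at 2 beats each that's 24 chords.
D: 14 bars of 4 beats is 56 beats; at 2 beats each that's 28 chords.
Overall: 108 chords over 36 bars → 108/36 = 3 chords per bar.

3 chords per bar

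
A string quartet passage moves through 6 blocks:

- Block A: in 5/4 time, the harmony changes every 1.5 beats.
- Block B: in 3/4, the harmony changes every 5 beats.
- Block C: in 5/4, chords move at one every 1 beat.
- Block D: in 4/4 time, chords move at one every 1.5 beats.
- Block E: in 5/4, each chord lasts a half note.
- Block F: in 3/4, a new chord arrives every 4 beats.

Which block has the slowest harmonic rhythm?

A: 5 beats/bar ÷ 1.5 beats/chord = 10/3 chords/bar.
B: 3 beats/bar ÷ 5 beats/chord = 0.6 chords/bar.
C: 5 beats/bar ÷ 1 beat/chord = 5 chords/bar.
D: 4 beats/bar ÷ 1.5 beats/chord = 8/3 chords/bar.
E: 5 beats/bar ÷ 2 beats/chord = 2.5 chords/bar.
F: 3 beats/bar ÷ 4 beats/chord = 0.75 chords/bar.
Slowest is B at 0.6 chords/bar.

Block B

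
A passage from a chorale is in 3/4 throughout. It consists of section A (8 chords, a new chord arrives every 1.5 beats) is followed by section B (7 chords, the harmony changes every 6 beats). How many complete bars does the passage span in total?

A: 8 × 1.5 = 12 beats = 4 bars.
B: 7 × 6 = 42 beats = 14 bars.
Total: 4 + 14 = 18 bars.

18 bars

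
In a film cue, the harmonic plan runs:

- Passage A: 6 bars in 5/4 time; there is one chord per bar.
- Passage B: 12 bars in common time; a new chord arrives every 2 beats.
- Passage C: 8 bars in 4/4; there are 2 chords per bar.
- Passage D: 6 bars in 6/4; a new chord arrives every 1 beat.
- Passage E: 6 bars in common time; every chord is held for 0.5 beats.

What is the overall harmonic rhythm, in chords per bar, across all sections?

A: 6 bars of 5 beats is 30 beats; at 5 beats each that's 6 chords.
B: 12 bars of 4 beats is 48 beats; at 2 beats each that's 24 chords.
C: 8 bars of 4 beats is 32 beats; at 2 beats each that's 16 chords.
D: 6 bars of 6 beats is 36 beats; at 1 beat each that's 36 chords.
E: 6 bars of 4 beats is 24 beats; at 0.5 beats each that's 48 chords.
Overall: 130 chords over 38 bars → 130/38 = 65/19 chords per bar.

65/19 chords per bar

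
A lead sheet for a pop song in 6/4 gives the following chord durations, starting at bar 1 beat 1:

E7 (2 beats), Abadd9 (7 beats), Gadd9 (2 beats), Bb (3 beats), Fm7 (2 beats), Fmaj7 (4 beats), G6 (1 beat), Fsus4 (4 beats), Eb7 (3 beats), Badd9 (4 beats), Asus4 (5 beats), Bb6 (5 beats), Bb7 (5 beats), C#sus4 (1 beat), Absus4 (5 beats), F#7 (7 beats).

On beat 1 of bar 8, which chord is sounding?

Beat 1 of bar 8 is beat (8−1)×6 + 1 = 43 overall.
Running totals: E7 ends at 2, Abadd9 ends at 9, Gadd9 ends at 11, Bb ends at 14, Fm7 ends at 16, Fmaj7 ends at 20, G6 ends at 21, Fsus4 ends at 25, Eb7 ends at 28, Badd9 ends at 32, Asus4 ends at 37, Bb6 ends at 42, Bb7 ends at 47.
Beat 43 falls within Bb7.

Bb7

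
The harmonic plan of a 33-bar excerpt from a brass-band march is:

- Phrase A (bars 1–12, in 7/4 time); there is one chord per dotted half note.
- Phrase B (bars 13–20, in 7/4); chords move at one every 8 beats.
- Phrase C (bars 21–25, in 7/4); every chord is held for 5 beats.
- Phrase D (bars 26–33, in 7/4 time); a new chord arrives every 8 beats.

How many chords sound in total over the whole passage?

49 chords

A: 12 bars × 7 beats = 84 beats; 3 beats/chord → 28 chords.
B: 8 bars × 7 beats = 56 beats; 8 beats/chord → 7 chords.
C: 5 bars × 7 beats = 35 beats; 5 beats/chord → 7 chords.
D: 8 bars × 7 beats = 56 beats; 8 beats/chord → 7 chords.
Total: 28 + 7 + 7 + 7 = 49.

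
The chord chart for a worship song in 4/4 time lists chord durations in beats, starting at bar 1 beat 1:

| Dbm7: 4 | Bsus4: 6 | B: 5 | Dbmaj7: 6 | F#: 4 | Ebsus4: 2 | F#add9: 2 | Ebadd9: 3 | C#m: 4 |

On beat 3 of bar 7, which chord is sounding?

Ebsus4

Beat 3 of bar 7 is beat (7−1)×4 + 3 = 27 overall.
Running totals: Dbm7 ends at 4, Bsus4 ends at 10, B ends at 15, Dbmaj7 ends at 21, F# ends at 25, Ebsus4 ends at 27.
Beat 27 falls within Ebsus4.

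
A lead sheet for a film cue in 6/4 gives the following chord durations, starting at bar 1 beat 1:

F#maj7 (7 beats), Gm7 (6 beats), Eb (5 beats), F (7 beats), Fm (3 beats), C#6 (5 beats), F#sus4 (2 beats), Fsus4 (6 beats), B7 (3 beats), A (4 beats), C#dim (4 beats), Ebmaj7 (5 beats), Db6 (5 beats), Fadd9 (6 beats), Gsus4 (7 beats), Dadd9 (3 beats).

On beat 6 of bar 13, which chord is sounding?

Beat 6 of bar 13 is beat (13−1)×6 + 6 = 78 overall.
Running totals: F#maj7 ends at 7, Gm7 ends at 13, Eb ends at 18, F ends at 25, Fm ends at 28, C#6 ends at 33, F#sus4 ends at 35, Fsus4 ends at 41, B7 ends at 44, A ends at 48, C#dim ends at 52, Ebmaj7 ends at 57, Db6 ends at 62, Fadd9 ends at 68, Gsus4 ends at 75, Dadd9 ends at 78.
Beat 78 falls within Dadd9.

Dadd9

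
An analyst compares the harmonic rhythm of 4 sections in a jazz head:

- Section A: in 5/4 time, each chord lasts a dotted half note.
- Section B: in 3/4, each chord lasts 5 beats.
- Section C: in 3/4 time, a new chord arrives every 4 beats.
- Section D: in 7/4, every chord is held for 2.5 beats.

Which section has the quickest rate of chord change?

A: 5 beats/bar ÷ 3 beats/chord = 5/3 chords/bar.
B: 3 beats/bar ÷ 5 beats/chord = 0.6 chords/bar.
C: 3 beats/bar ÷ 4 beats/chord = 0.75 chords/bar.
D: 7 beats/bar ÷ 2.5 beats/chord = 2.8 chords/bar.
Fastest is D at 2.8 chords/bar.

Section D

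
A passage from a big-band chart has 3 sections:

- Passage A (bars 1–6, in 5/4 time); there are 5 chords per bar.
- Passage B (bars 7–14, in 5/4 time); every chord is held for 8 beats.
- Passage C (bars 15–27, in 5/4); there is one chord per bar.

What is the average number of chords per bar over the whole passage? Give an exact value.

A: 6 × 5 = 30 beats ÷ 1 = 30 chords.
B: 8 × 5 = 40 beats ÷ 8 = 5 chords.
C: 13 × 5 = 65 beats ÷ 5 = 13 chords.
Overall: 48 chords over 27 bars → 48/27 = 16/9 chords per bar.

16/9 chords per bar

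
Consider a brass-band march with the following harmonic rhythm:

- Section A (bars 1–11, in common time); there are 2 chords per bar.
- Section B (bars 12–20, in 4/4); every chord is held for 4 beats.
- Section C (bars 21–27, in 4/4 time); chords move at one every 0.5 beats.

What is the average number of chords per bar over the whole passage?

A: 11 × 4 = 44 beats ÷ 2 = 22 chords.
B: 9 × 4 = 36 beats ÷ 4 = 9 chords.
C: 7 × 4 = 28 beats ÷ 0.5 = 56 chords.
Overall: 87 chords over 27 bars → 87/27 = 29/9 chords per bar.

29/9 chords per bar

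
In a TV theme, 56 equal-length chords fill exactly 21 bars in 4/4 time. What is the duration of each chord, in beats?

21 bars × 4 beats/bar = 84 beats total.
84 beats ÷ 56 chords = 1.5 beats per chord.
(That is a dotted quarter note.)

1.5 beats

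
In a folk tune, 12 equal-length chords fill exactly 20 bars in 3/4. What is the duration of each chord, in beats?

5 beats

20 bars × 3 beats/bar = 60 beats total.
60 beats ÷ 12 chords = 5 beats per chord.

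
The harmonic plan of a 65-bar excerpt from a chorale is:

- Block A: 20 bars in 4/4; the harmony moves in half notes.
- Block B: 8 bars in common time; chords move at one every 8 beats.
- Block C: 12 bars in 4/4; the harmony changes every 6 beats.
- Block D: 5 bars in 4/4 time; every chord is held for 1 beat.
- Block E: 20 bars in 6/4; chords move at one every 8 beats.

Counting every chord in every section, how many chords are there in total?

87 chords

A: 20 bars × 4 beats = 80 beats; 2 beats/chord → 40 chords.
B: 8 bars × 4 beats = 32 beats; 8 beats/chord → 4 chords.
C: 12 bars × 4 beats = 48 beats; 6 beats/chord → 8 chords.
D: 5 bars × 4 beats = 20 beats; 1 beat/chord → 20 chords.
E: 20 bars × 6 beats = 120 beats; 8 beats/chord → 15 chords.
Total: 40 + 4 + 8 + 20 + 15 = 87.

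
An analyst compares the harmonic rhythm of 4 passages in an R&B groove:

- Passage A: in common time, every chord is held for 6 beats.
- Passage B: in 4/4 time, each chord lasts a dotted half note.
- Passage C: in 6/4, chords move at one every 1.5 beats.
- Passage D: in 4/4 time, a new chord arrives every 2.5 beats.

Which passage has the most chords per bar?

A: 4 beats/bar ÷ 6 beats/chord = 2/3 chords/bar.
B: 4 beats/bar ÷ 3 beats/chord = 4/3 chords/bar.
C: 6 beats/bar ÷ 1.5 beats/chord = 4 chords/bar.
D: 4 beats/bar ÷ 2.5 beats/chord = 1.6 chords/bar.
Fastest is C at 4 chords/bar.

Passage C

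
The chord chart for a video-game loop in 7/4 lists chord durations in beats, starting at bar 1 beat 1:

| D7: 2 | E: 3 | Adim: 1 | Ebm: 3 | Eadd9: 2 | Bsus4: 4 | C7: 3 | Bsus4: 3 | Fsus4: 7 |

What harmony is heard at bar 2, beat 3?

Beat 3 of bar 2 is beat (2−1)×7 + 3 = 10 overall.
Running totals: D7 ends at 2, E ends at 5, Adim ends at 6, Ebm ends at 9, Eadd9 ends at 11.
Beat 10 falls within Eadd9.

Eadd9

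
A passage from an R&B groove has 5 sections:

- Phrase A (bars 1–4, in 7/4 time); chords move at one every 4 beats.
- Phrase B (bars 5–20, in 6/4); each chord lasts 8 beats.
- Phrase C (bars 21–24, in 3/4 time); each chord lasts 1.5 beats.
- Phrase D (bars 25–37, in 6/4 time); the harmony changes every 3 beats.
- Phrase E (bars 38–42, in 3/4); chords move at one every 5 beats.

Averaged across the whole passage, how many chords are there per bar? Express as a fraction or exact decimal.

4/3 chords per bar

A: 4 × 7 = 28 beats ÷ 4 = 7 chords.
B: 16 × 6 = 96 beats ÷ 8 = 12 chords.
C: 4 × 3 = 12 beats ÷ 1.5 = 8 chords.
D: 13 × 6 = 78 beats ÷ 3 = 26 chords.
E: 5 × 3 = 15 beats ÷ 5 = 3 chords.
Overall: 56 chords over 42 bars → 56/42 = 4/3 chords per bar.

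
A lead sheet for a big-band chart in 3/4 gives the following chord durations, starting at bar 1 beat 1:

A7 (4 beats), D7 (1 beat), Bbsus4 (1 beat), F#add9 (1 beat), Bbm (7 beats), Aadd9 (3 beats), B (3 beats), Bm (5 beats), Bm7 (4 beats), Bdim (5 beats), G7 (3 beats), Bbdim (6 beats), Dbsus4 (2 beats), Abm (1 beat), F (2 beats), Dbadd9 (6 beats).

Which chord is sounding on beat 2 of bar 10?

Beat 2 of bar 10 is beat (10−1)×3 + 2 = 29 overall.
Running totals: A7 ends at 4, D7 ends at 5, Bbsus4 ends at 6, F#add9 ends at 7, Bbm ends at 14, Aadd9 ends at 17, B ends at 20, Bm ends at 25, Bm7 ends at 29.
Beat 29 falls within Bm7.

Bm7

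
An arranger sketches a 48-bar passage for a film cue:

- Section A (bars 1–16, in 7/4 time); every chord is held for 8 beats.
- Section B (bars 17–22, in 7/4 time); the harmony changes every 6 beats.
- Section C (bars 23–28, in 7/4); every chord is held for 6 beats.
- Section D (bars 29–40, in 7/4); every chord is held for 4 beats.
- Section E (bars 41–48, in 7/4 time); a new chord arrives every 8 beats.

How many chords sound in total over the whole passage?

56 chords

A: 16·7 = 112 beats, 112/8 = 14 chords.
B: 6·7 = 42 beats, 42/6 = 7 chords.
C: 6·7 = 42 beats, 42/6 = 7 chords.
D: 12·7 = 84 beats, 84/4 = 21 chords.
E: 8·7 = 56 beats, 56/8 = 7 chords.
Total: 14 + 7 + 7 + 21 + 7 = 56.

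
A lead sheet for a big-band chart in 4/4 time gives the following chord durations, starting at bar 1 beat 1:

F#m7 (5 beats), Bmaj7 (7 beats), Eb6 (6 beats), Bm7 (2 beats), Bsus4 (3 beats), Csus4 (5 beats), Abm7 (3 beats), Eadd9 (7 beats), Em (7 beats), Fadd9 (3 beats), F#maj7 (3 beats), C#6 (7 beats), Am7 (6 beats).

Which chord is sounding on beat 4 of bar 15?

Beat 4 of bar 15 is beat (15−1)×4 + 4 = 60 overall.
Running totals: F#m7 ends at 5, Bmaj7 ends at 12, Eb6 ends at 18, Bm7 ends at 20, Bsus4 ends at 23, Csus4 ends at 28, Abm7 ends at 31, Eadd9 ends at 38, Em ends at 45, Fadd9 ends at 48, F#maj7 ends at 51, C#6 ends at 58, Am7 ends at 64.
Beat 60 falls within Am7.

Am7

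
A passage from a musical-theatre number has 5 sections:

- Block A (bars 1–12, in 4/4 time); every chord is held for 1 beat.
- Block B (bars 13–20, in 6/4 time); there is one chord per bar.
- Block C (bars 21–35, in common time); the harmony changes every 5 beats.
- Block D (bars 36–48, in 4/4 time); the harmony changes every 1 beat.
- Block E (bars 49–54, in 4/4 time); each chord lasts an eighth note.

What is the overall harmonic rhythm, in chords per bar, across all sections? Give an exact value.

A: 12 bars of 4 beats is 48 beats; at 1 beat each that's 48 chords.
B: 8 bars of 6 beats is 48 beats; at 6 beats each that's 8 chords.
C: 15 bars of 4 beats is 60 beats; at 5 beats each that's 12 chords.
D: 13 bars of 4 beats is 52 beats; at 1 beat each that's 52 chords.
E: 6 bars of 4 beats is 24 beats; at 0.5 beats each that's 48 chords.
Overall: 168 chords over 54 bars → 168/54 = 28/9 chords per bar.

28/9 chords per bar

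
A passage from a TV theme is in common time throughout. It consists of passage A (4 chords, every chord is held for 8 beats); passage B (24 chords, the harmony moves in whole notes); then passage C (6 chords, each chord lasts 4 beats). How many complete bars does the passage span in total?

A: 4 × 8 = 32 beats = 8 bars.
B: 24 × 4 = 96 beats = 24 bars.
C: 6 × 4 = 24 beats = 6 bars.
Total: 8 + 24 + 6 = 38 bars.

38 bars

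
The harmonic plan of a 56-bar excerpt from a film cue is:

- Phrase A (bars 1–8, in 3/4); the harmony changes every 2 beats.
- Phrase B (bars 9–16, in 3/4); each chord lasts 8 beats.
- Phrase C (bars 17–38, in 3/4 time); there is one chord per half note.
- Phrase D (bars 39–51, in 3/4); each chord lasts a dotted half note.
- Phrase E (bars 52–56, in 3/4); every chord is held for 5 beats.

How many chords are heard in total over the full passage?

64 chords

A: 8 bars × 3 beats = 24 beats; 2 beats/chord → 12 chords.
B: 8 bars × 3 beats = 24 beats; 8 beats/chord → 3 chords.
C: 22 bars × 3 beats = 66 beats; 2 beats/chord → 33 chords.
D: 13 bars × 3 beats = 39 beats; 3 beats/chord → 13 chords.
E: 5 bars × 3 beats = 15 beats; 5 beats/chord → 3 chords.
Total: 12 + 3 + 33 + 13 + 3 = 64.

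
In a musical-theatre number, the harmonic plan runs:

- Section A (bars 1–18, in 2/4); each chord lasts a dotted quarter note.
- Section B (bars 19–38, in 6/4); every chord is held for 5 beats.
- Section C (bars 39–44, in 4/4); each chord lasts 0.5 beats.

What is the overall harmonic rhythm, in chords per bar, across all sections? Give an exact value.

A: 18 × 2 = 36 beats ÷ 1.5 = 24 chords.
B: 20 × 6 = 120 beats ÷ 5 = 24 chords.
C: 6 × 4 = 24 beats ÷ 0.5 = 48 chords.
Overall: 96 chords over 44 bars → 96/44 = 24/11 chords per bar.

24/11 chords per bar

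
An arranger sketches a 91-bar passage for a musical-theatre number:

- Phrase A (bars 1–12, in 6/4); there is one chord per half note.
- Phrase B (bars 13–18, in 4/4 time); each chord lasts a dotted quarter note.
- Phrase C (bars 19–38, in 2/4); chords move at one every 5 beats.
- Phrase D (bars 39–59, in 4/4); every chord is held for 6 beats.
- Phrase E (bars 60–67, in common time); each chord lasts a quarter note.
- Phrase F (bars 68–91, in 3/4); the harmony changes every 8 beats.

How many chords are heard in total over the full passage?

A: 12·6 = 72 beats, 72/2 = 36 chords.
B: 6·4 = 24 beats, 24/1.5 = 16 chords.
C: 20·2 = 40 beats, 40/5 = 8 chords.
D: 21·4 = 84 beats, 84/6 = 14 chords.
E: 8·4 = 32 beats, 32/1 = 32 chords.
F: 24·3 = 72 beats, 72/8 = 9 chords.
Total: 36 + 16 + 8 + 14 + 32 + 9 = 115.

115 chords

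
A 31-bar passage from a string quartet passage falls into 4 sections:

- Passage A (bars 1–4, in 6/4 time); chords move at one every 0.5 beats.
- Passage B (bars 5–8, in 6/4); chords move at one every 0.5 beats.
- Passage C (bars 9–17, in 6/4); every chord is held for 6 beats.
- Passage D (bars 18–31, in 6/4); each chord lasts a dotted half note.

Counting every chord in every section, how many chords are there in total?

133 chords

A: 4·6 = 24 beats, 24/0.5 = 48 chords.
B: 4·6 = 24 beats, 24/0.5 = 48 chords.
C: 9·6 = 54 beats, 54/6 = 9 chords.
D: 14·6 = 84 beats, 84/3 = 28 chords.
Total: 48 + 48 + 9 + 28 = 133.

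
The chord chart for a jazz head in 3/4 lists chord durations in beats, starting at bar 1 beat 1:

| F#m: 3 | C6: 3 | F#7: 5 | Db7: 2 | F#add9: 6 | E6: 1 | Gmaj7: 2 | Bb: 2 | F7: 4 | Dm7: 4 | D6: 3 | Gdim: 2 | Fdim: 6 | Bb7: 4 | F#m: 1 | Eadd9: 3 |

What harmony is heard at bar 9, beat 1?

F7

Beat 1 of bar 9 is beat (9−1)×3 + 1 = 25 overall.
Running totals: F#m ends at 3, C6 ends at 6, F#7 ends at 11, Db7 ends at 13, F#add9 ends at 19, E6 ends at 20, Gmaj7 ends at 22, Bb ends at 24, F7 ends at 28.
Beat 25 falls within F7.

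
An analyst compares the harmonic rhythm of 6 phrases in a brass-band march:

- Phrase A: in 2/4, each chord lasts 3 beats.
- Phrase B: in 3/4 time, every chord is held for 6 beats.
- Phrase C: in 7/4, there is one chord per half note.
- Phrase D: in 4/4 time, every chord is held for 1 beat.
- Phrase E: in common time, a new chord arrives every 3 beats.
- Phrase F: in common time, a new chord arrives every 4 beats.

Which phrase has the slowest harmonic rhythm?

Phrase B

A: each chord is 3 beats in 2/4, so 2/3 per bar.
B: each chord is 6 beats in 3/4, so 0.5 per bar.
C: each chord is 2 beats in 7/4, so 3.5 per bar.
D: each chord is 1 beat in 4/4, so 4 per bar.
E: each chord is 3 beats in 4/4, so 4/3 per bar.
F: each chord is 4 beats in 4/4, so 1 per bar.
Slowest is B at 0.5 chords/bar.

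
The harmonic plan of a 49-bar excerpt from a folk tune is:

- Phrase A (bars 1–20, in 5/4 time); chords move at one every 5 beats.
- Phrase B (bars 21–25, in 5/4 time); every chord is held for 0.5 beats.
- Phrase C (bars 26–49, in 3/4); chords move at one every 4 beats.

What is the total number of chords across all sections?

88 chords

A: 20 bars × 5 beats = 100 beats; 5 beats/chord → 20 chords.
B: 5 bars × 5 beats = 25 beats; 0.5 beats/chord → 50 chords.
C: 24 bars × 3 beats = 72 beats; 4 beats/chord → 18 chords.
Total: 20 + 50 + 18 = 88.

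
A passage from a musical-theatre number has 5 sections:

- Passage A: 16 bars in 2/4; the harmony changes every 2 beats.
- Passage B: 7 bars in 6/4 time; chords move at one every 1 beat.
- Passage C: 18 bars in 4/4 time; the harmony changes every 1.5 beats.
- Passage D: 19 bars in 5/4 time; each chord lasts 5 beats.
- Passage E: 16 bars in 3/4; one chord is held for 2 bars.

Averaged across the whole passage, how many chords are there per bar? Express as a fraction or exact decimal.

1.75 chords per bar

A: 16 bars of 2 beats is 32 beats; at 2 beats each that's 16 chords.
B: 7 bars of 6 beats is 42 beats; at 1 beat each that's 42 chords.
C: 18 bars of 4 beats is 72 beats; at 1.5 beats each that's 48 chords.
D: 19 bars of 5 beats is 95 beats; at 5 beats each that's 19 chords.
E: 16 bars of 3 beats is 48 beats; at 6 beats each that's 8 chords.
Overall: 133 chords over 76 bars → 133/76 = 1.75 chords per bar.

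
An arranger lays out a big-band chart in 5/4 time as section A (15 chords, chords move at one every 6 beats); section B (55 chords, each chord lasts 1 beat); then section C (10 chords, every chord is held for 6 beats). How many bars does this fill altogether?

A: 15 × 6 = 90 beats = 18 bars.
B: 55 × 1 = 55 beats = 11 bars.
C: 10 × 6 = 60 beats = 12 bars.
Total: 18 + 11 + 12 = 41 bars.

41 bars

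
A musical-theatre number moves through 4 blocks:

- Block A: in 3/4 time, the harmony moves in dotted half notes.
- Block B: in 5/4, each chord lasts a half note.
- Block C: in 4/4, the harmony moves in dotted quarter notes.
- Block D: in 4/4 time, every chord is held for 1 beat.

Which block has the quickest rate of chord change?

A: 3/3 = 1 chord/bar.
B: 5/2 = 2.5 chords/bar.
C: 4/1.5 = 8/3 chords/bar.
D: 4/1 = 4 chords/bar.
Fastest is D at 4 chords/bar.

Block D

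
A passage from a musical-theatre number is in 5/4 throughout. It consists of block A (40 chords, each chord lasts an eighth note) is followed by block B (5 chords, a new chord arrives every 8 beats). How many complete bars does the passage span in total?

12 bars

A: 40 × 0.5 = 20 beats = 4 bars.
B: 5 × 8 = 40 beats = 8 bars.
Total: 4 + 8 = 12 bars.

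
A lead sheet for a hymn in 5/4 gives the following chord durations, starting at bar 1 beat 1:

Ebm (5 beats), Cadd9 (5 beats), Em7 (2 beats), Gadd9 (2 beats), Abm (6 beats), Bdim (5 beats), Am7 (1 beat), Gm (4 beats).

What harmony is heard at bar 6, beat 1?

Am7

Beat 1 of bar 6 is beat (6−1)×5 + 1 = 26 overall.
Running totals: Ebm ends at 5, Cadd9 ends at 10, Em7 ends at 12, Gadd9 ends at 14, Abm ends at 20, Bdim ends at 25, Am7 ends at 26.
Beat 26 falls within Am7.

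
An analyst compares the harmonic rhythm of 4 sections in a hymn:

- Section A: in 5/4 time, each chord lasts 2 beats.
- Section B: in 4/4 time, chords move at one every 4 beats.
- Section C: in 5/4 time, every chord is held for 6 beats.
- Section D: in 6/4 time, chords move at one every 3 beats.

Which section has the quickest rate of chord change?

Section A

A: 5/2 = 2.5 chords/bar.
B: 4/4 = 1 chord/bar.
C: 5/6 = 5/6 chords/bar.
D: 6/3 = 2 chords/bar.
Fastest is A at 2.5 chords/bar.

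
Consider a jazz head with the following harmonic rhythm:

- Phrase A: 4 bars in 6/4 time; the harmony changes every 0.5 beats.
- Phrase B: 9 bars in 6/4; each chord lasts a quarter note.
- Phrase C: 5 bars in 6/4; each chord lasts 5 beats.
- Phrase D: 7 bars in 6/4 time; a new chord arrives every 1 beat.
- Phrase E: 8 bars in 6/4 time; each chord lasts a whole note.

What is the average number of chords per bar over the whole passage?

A: 4 × 6 = 24 beats ÷ 0.5 = 48 chords.
B: 9 × 6 = 54 beats ÷ 1 = 54 chords.
C: 5 × 6 = 30 beats ÷ 5 = 6 chords.
D: 7 × 6 = 42 beats ÷ 1 = 42 chords.
E: 8 × 6 = 48 beats ÷ 4 = 12 chords.
Overall: 162 chords over 33 bars → 162/33 = 54/11 chords per bar.

54/11 chords per bar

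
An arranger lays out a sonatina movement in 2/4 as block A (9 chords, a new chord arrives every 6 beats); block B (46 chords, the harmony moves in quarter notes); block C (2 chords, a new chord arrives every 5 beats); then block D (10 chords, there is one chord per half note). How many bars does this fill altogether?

A: 9 × 6 = 54 beats = 27 bars.
B: 46 × 1 = 46 beats = 23 bars.
C: 2 × 5 = 10 beats = 5 bars.
D: 10 × 2 = 20 beats = 10 bars.
Total: 27 + 23 + 5 + 10 = 65 bars.

65 bars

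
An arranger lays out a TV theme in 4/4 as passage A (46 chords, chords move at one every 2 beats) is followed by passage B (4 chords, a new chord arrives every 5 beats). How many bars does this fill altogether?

28 bars

A: 46 × 2 = 92 beats = 23 bars.
B: 4 × 5 = 20 beats = 5 bars.
Total: 23 + 5 = 28 bars.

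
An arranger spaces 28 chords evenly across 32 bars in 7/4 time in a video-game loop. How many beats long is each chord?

32 bars × 7 beats/bar = 224 beats total.
224 beats ÷ 28 chords = 8 beats per chord.

8 beats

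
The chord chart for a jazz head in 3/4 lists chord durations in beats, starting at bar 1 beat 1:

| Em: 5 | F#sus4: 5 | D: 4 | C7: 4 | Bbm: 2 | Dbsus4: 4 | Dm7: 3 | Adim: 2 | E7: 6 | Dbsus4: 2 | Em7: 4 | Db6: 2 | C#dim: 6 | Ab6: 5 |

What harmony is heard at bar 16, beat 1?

C#dim

Beat 1 of bar 16 is beat (16−1)×3 + 1 = 46 overall.
Running totals: Em ends at 5, F#sus4 ends at 10, D ends at 14, C7 ends at 18, Bbm ends at 20, Dbsus4 ends at 24, Dm7 ends at 27, Adim ends at 29, E7 ends at 35, Dbsus4 ends at 37, Em7 ends at 41, Db6 ends at 43, C#dim ends at 49.
Beat 46 falls within C#dim.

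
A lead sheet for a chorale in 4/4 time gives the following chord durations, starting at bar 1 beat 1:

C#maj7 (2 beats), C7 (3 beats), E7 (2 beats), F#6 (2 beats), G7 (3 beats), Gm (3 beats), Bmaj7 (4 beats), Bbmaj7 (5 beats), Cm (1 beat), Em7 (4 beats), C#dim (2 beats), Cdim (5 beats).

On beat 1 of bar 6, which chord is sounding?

Bbmaj7

Beat 1 of bar 6 is beat (6−1)×4 + 1 = 21 overall.
Running totals: C#maj7 ends at 2, C7 ends at 5, E7 ends at 7, F#6 ends at 9, G7 ends at 12, Gm ends at 15, Bmaj7 ends at 19, Bbmaj7 ends at 24.
Beat 21 falls within Bbmaj7.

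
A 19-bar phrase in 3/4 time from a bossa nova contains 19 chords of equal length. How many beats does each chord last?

19 bars × 3 beats/bar = 57 beats total.
57 beats ÷ 19 chords = 3 beats per chord.
(That is a dotted half note.)

3 beats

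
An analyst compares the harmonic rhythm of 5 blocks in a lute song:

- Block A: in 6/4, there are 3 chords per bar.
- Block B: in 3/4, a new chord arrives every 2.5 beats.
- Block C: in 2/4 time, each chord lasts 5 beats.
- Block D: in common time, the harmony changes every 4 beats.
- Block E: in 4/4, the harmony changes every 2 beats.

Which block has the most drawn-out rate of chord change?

A: 6/2 = 3 chords/bar.
B: 3/2.5 = 1.2 chords/bar.
C: 2/5 = 0.4 chords/bar.
D: 4/4 = 1 chord/bar.
E: 4/2 = 2 chords/bar.
Slowest is C at 0.4 chords/bar.

Block C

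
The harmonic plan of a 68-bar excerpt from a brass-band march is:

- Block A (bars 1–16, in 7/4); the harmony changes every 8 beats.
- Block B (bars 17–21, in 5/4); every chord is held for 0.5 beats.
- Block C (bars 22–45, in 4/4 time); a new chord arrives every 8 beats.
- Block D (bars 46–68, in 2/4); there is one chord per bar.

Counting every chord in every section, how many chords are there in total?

A: 16 bars × 7 beats = 112 beats; 8 beats/chord → 14 chords.
B: 5 bars × 5 beats = 25 beats; 0.5 beats/chord → 50 chords.
C: 24 bars × 4 beats = 96 beats; 8 beats/chord → 12 chords.
D: 23 bars × 2 beats = 46 beats; 2 beats/chord → 23 chords.
Total: 14 + 50 + 12 + 23 = 99.

99 chords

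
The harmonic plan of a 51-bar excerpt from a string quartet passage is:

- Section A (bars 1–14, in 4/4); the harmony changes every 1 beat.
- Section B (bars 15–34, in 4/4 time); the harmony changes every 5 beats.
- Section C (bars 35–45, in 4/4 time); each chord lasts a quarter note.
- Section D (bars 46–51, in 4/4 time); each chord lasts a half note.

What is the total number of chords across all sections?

128 chords

A has 56 beats and chords last 1 each, so 56 chords.
B has 80 beats and chords last 5 each, so 16 chords.
C has 44 beats and chords last 1 each, so 44 chords.
D has 24 beats and chords last 2 each, so 12 chords.
Total: 56 + 16 + 44 + 12 = 128.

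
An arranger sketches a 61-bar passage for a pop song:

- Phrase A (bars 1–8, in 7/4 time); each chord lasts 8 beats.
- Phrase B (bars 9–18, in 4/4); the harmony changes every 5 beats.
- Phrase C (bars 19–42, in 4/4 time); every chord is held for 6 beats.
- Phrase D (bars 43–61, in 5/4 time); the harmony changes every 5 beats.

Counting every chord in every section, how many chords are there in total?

50 chords

A has 56 beats and chords last 8 each, so 7 chords.
B has 40 beats and chords last 5 each, so 8 chords.
C has 96 beats and chords last 6 each, so 16 chords.
D has 95 beats and chords last 5 each, so 19 chords.
Total: 7 + 8 + 16 + 19 = 50.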